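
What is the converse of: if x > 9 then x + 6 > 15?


The converse of (P → Q) is (Q → P). It is not in general equivalent to the original.
Here P = 'x > 9' and Q = 'x + 6 > 15'.

If x + 6 > 15, then x > 9.


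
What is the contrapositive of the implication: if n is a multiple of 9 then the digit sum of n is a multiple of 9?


The contrapositive of (P → Q) is (¬Q → ¬P); it is logically equivalent to the original.
Here P = 'n is a multiple of 9' and Q = 'the digit sum of n is a multiple of 9'.

If not (the digit sum of n is a multiple of 9), then not (n is a multiple of 9).


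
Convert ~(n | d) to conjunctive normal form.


Step 1: Apply De Morgan: ¬(n ∨ d) = ¬n ∧ ¬d.

(~n) & (~d)


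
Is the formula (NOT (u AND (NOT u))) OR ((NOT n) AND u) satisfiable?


Search for a satisfying assignment over {n, u}.
Try n=F, u=F: the formula evaluates to T.
A satisfying assignment exists.

Satisfiable.


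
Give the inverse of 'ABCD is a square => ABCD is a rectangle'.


The inverse of (P → Q) is (¬P → ¬Q). It is equivalent to the converse, not to the original.
Here P = 'ABCD is a square' and Q = 'ABCD is a rectangle'.

If not (ABCD is a square), then not (ABCD is a rectangle).


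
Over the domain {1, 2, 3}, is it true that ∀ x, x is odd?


Evaluate the predicate on each element: 1:T, 2:F, 3:T.
Counterexample x = 2 fails the predicate.

F


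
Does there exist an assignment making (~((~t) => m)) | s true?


Search for a satisfying assignment over {m, s, t}.
Try m=False, s=False, t=False: the formula evaluates to True.
A satisfying assignment exists.

Satisfiable.


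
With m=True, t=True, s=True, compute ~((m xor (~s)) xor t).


Substitute m=True, t=True, s=True:
~s = False
m xor (~s) = True xor False = True
(m xor (~s)) xor t = True xor True = False
~((m xor (~s)) xor t) = True

True


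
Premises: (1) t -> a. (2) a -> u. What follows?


Hypothetical syllogism: from (P → Q) and (Q → R), infer (P → R).
Chain the two implications through the shared middle term 'a'.

t -> u


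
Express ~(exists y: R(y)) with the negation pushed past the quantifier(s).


¬(forall x: φ) = exists x: ¬φ, and ¬(exists x: φ) = forall x: ¬φ.
Apply to the existential statement.

forall y: ~(R(y))


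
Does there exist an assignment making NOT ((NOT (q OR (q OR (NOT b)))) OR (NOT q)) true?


Search for a satisfying assignment over {b, q}.
Try b=F, q=T: the formula evaluates to T.
A satisfying assignment exists.

Satisfiable.


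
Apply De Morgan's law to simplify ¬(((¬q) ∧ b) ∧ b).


De Morgan: the negation of a conjunction is the disjunction of the negations.
Distribute ¬ across ∧, flipping it to ∨, and negate each literal.

(q ∨ (¬b)) ∨ (¬b)


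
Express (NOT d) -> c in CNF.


Step 1: Rewrite (¬d) → c as ¬(¬d) ∨ c.
Step 2: Eliminate any double negations (¬¬X = X).

d OR c


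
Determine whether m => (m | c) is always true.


Build the truth table over {c, m}:
c | m | φ
---------
False | False | True
True | False | True
False | True | True
True | True | True
Every row evaluates to true.

Yes, it is a tautology.


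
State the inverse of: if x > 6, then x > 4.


The inverse of (P → Q) is (¬P → ¬Q). It is equivalent to the converse, not to the original.
Here P = 'x > 6' and Q = 'x > 4'.

If not (x > 6), then not (x > 4).


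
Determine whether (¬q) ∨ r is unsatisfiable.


Truth table over {q, r}:
q | r | φ
---------
F | F | T
T | F | F
F | T | T
T | T | T
Satisfying assignment at row 1: q=F, r=F gives T.

No, it is not a contradiction.


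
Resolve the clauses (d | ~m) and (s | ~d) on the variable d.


The clauses contain complementary literals d and ~d.
Resolution eliminates this pair and disjoins the remaining literals (merging duplicates).

(~m | s)


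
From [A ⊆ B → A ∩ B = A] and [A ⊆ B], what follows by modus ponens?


Modus ponens: from (P → Q) and P, infer Q.
P = 'A ⊆ B' is asserted, and P → Q holds, so Q follows.

A ∩ B = A.


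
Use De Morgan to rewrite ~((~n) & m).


De Morgan: the negation of a conjunction is the disjunction of the negations.
Distribute ~ across &, flipping it to |, and negate each literal.

n | (~m)


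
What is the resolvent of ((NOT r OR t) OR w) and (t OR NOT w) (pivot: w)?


The clauses contain complementary literals w and NOTw.
Resolution eliminates this pair and disjoins the remaining literals (merging duplicates).

(t OR NOT r)


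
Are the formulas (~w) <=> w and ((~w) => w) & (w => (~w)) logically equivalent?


Compare truth tables:
w | φ | ψ
---------
False | False | False
True | False | False
The columns φ and ψ agree on every row.

Yes, they are logically equivalent.


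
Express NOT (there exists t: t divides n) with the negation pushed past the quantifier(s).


¬(for all x: φ) = there exists x: ¬φ, and ¬(there exists x: φ) = for all x: ¬φ.
Apply to the existential statement.

for all t: NOT(t divides n)


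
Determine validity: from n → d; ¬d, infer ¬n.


This matches the form of modus tollens: the conclusion follows in every model of the premises.

Valid.


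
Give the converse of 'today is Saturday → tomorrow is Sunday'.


The converse of (P → Q) is (Q → P). It is not in general equivalent to the original.
Here P = 'today is Saturday' and Q = 'tomorrow is Sunday'.

If tomorrow is Sunday, then today is Saturday.


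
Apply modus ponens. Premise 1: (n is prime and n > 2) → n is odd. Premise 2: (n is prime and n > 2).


Modus ponens: from (P → Q) and P, infer Q.
P = '(n is prime and n > 2)' is asserted, and P → Q holds, so Q follows.

n is odd.


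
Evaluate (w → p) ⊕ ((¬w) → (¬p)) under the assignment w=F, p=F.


Substitute w=F, p=F:
w → p = F → F = T
¬w = T
¬p = T
(¬w) → (¬p) = T → T = T
(w → p) ⊕ ((¬w) → (¬p)) = T ⊕ T = F

F


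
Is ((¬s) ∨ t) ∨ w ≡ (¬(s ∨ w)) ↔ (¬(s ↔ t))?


Compare truth tables:
s | t | w | φ | ψ
-----------------
F | F | F | T | F
T | F | F | F | F
F | T | F | T | T
T | T | F | T | T
F | F | T | T | T
T | F | T | T | F
F | T | T | T | F
T | T | T | T | T
They differ at row 1 (s=F, t=F, w=F): φ=T but ψ=F.

No, they are not logically equivalent.


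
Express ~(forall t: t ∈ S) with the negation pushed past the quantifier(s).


¬(forall x: φ) = exists x: ¬φ, and ¬(exists x: φ) = forall x: ¬φ.
Apply to the universal statement.

exists t: ~(t ∈ S)


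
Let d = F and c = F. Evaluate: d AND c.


Conjunction is true only when both operands are true.
Substitute: d=F, c=F.
F AND F evaluates to F.

F


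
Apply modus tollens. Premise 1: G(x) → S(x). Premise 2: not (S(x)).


Modus tollens: from (P → Q) and ¬Q, infer ¬P.
Q = 'S(x)' is denied; since P → Q, P must also fail.

Not (G(x)).


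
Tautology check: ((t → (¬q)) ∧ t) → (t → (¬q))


Build the truth table over {q, t}:
q | t | φ
---------
F | F | T
T | F | T
F | T | T
T | T | T
Every row evaluates to true.

Yes, it is a tautology.


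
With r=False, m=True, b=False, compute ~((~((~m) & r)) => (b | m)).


Substitute r=False, m=True, b=False:
~m = False
(~m) & r = False & False = False
~((~m) & r) = True
b | m = False | True = True
(~((~m) & r)) => (b | m) = True => True = True
~((~((~m) & r)) => (b | m)) = False

False


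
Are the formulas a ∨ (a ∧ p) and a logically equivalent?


Compare truth tables:
a | p | φ | ψ
-------------
F | F | F | F
T | F | T | T
F | T | F | F
T | T | T | T
The columns φ and ψ agree on every row.

Yes, they are logically equivalent.


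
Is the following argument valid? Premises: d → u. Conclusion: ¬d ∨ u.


This matches the form of material implication: the conclusion follows in every model of the premises.

Valid.


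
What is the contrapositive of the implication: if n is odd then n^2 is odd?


The contrapositive of (P → Q) is (¬Q → ¬P); it is logically equivalent to the original.
Here P = 'n is odd' and Q = 'n^2 is odd'.

If not (n^2 is odd), then not (n is odd).


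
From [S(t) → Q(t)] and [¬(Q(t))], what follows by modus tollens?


Modus tollens: from (P → Q) and ¬Q, infer ¬P.
Q = 'Q(t)' is denied; since P → Q, P must also fail.

Not (S(t)).


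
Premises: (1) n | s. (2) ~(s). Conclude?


Disjunctive syllogism: from (P ∨ Q) and ¬P, infer Q.
One disjunct, 's', is ruled out; the other must hold.

n


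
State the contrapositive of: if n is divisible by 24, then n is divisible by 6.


The contrapositive of (P → Q) is (¬Q → ¬P); it is logically equivalent to the original.
Here P = 'n is divisible by 24' and Q = 'n is divisible by 6'.

If not (n is divisible by 6), then not (n is divisible by 24).


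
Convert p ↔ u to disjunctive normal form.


Step 1: p ↔ u is true exactly when both agree: (p ∧ u) ∨ (¬p ∧ ¬u).

(p ∧ u) ∨ ((¬p) ∧ (¬u))


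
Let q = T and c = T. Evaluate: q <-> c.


Biconditional is true when both operands have the same truth value.
Substitute: q=T, c=T.
T <-> T evaluates to T.

T


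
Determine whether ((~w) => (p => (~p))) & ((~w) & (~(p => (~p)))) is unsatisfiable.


Truth table over {p, w}:
p | w | φ
---------
False | False | False
True | False | False
False | True | False
True | True | False
Every row is false.

Yes, it is a contradiction.


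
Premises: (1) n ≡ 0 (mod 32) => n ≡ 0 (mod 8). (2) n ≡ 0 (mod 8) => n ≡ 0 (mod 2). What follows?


Hypothetical syllogism: from (P → Q) and (Q → R), infer (P → R).
Chain the two implications through the shared middle term 'n ≡ 0 (mod 8)'.

n ≡ 0 (mod 32) => n ≡ 0 (mod 2)


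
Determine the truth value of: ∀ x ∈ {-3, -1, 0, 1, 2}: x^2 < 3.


Evaluate the predicate on each element: -3:F, -1:T, 0:T, 1:T, 2:F.
Counterexample x = -3 fails the predicate.

F


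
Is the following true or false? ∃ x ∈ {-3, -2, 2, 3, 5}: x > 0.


Evaluate the predicate on each element: -3:F, -2:F, 2:T, 3:T, 5:T.
Witness x = 2 satisfies the predicate.

T


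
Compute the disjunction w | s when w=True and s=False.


Disjunction is false only when both operands are false.
Substitute: w=True, s=False.
True | False evaluates to True.

True


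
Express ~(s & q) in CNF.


Step 1: Apply De Morgan: ¬(s ∧ q) = ¬s ∨ ¬q.

(~s) | (~q)


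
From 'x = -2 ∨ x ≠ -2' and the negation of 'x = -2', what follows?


Disjunctive syllogism: from (P ∨ Q) and ¬P, infer Q.
One disjunct, 'x = -2', is ruled out; the other must hold.

x ≠ -2


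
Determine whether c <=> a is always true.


Build the truth table over {a, c}:
a | c | φ
---------
False | False | True
True | False | False
False | True | False
True | True | True
Counterexample at row 2: with a=True, c=False, the formula is False.

No, it is not a tautology.


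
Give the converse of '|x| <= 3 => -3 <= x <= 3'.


The converse of (P → Q) is (Q → P). It is not in general equivalent to the original.
Here P = '|x| <= 3' and Q = '-3 <= x <= 3'.

If -3 <= x <= 3, then |x| <= 3.


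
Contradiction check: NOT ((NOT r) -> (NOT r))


Truth table over {r}:
r | φ
-----
F | F
T | F
Every row is false.

Yes, it is a contradiction.


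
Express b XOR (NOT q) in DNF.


Step 1: b ⊕ (¬q) is true exactly when they disagree: (b ∧ ¬(¬q)) ∨ (¬b ∧ (¬q)).
Step 2: Eliminate any double negations (¬¬X = X).

(b AND q) OR ((NOT b) AND (NOT q))


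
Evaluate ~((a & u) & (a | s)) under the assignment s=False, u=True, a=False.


Substitute s=False, u=True, a=False:
a & u = False & True = False
a | s = False | False = False
(a & u) & (a | s) = False & False = False
~((a & u) & (a | s)) = True

True


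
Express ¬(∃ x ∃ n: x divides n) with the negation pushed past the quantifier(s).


Negation flips each quantifier (∀↔∃) and negates the inner predicate.
¬(∃ x ∃ n: φ) = ∀ x ∀ n: ¬φ.

∀ x ∀ n: ¬(x divides n)


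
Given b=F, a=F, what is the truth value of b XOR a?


Exclusive or is true when exactly one operand is true.
Substitute: b=F, a=F.
F XOR F evaluates to F.

F


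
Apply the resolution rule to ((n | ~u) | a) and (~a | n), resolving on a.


The clauses contain complementary literals a and ~a.
Resolution eliminates this pair and disjoins the remaining literals (merging duplicates).

(n | ~u)


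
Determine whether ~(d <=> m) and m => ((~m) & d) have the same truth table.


Compare truth tables:
d | m | φ | ψ
-------------
False | False | False | True
True | False | True | True
False | True | True | False
True | True | False | False
They differ at row 1 (d=False, m=False): φ=False but ψ=True.

No, they are not logically equivalent.


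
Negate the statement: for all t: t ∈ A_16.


¬(for all x: φ) = there exists x: ¬φ, and ¬(there exists x: φ) = for all x: ¬φ.
Apply to the universal statement.

there exists t: NOT(t ∈ A_16)


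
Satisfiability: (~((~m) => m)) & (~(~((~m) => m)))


Check all 2 assignments over {m}:
m | φ
-----
False | False
True | False
No assignment makes the formula true.

Unsatisfiable.


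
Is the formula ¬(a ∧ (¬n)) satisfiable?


Search for a satisfying assignment over {a, n}.
Try a=F, n=F: the formula evaluates to T.
A satisfying assignment exists.

Satisfiable.


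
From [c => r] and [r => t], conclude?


Hypothetical syllogism: from (P → Q) and (Q → R), infer (P → R).
Chain the two implications through the shared middle term 'r'.

c => t


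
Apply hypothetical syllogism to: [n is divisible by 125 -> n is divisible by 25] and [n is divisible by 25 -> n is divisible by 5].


Hypothetical syllogism: from (P → Q) and (Q → R), infer (P → R).
Chain the two implications through the shared middle term 'n is divisible by 25'.

n is divisible by 125 -> n is divisible by 5


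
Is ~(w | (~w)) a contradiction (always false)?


Truth table over {w}:
w | φ
-----
False | False
True | False
Every row is false.

Yes, it is a contradiction.


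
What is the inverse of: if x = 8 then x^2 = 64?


The inverse of (P → Q) is (¬P → ¬Q). It is equivalent to the converse, not to the original.
Here P = 'x = 8' and Q = 'x^2 = 64'.

If not (x = 8), then not (x^2 = 64).


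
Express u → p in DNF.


Step 1: Rewrite u → p as ¬u ∨ p.

(¬u) ∨ p


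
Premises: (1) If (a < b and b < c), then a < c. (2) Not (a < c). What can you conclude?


Modus tollens: from (P → Q) and ¬Q, infer ¬P.
Q = 'a < c' is denied; since P → Q, P must also fail.

Not ((a < b and b < c)).


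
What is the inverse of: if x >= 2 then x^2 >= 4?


The inverse of (P → Q) is (¬P → ¬Q). It is equivalent to the converse, not to the original.
Here P = 'x >= 2' and Q = 'x^2 >= 4'.

If not (x >= 2), then not (x^2 >= 4).


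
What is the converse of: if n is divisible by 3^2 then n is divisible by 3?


The converse of (P → Q) is (Q → P). It is not in general equivalent to the original.
Here P = 'n is divisible by 3^2' and Q = 'n is divisible by 3'.

If n is divisible by 3, then n is divisible by 3^2.


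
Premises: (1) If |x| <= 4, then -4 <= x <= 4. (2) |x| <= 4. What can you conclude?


Modus ponens: from (P → Q) and P, infer Q.
P = '|x| <= 4' is asserted, and P → Q holds, so Q follows.

-4 <= x <= 4.


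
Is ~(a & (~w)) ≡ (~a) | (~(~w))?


Compare truth tables:
a | w | φ | ψ
-------------
False | False | True | True
True | False | False | False
False | True | True | True
True | True | True | True
The columns φ and ψ agree on every row.

Yes, they are logically equivalent.


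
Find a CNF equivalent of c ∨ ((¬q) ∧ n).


Step 1: Distribute ∨ over ∧: c ∨ ((¬q) ∧ n) = (c ∨ (¬q)) ∧ (c ∨ n).

(c ∨ (¬q)) ∧ (c ∨ n)


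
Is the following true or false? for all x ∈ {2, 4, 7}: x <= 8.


Evaluate the predicate on each element: 2:T, 4:T, 7:T.
Every element satisfies the predicate.

T


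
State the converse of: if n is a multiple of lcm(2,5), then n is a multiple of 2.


The converse of (P → Q) is (Q → P). It is not in general equivalent to the original.
Here P = 'n is a multiple of lcm(2,5)' and Q = 'n is a multiple of 2'.

If n is a multiple of 2, then n is a multiple of lcm(2,5).


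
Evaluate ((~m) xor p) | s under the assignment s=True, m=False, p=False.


Substitute s=True, m=False, p=False:
~m = True
(~m) xor p = True xor False = True
((~m) xor p) | s = True | True = True

True


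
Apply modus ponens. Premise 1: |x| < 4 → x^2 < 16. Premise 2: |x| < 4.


Modus ponens: from (P → Q) and P, infer Q.
P = '|x| < 4' is asserted, and P → Q holds, so Q follows.

x^2 < 16.


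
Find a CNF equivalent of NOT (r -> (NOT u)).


Step 1: Rewrite r → (¬u) as ¬r ∨ (¬u).
Step 2: Negate: ¬(¬r ∨ (¬u)) = r ∧ ¬(¬u) (De Morgan + double negation).
Step 3: Eliminate any double negations (¬¬X = X).

r AND u


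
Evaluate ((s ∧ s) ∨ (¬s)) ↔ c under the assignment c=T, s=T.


Substitute c=T, s=T:
s ∧ s = T ∧ T = T
¬s = F
(s ∧ s) ∨ (¬s) = T ∨ F = T
((s ∧ s) ∨ (¬s)) ↔ c = T ↔ T = T

T


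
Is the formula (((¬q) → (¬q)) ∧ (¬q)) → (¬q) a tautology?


Build the truth table over {q}:
q | φ
-----
F | T
T | T
Every row evaluates to true.

Yes, it is a tautology.


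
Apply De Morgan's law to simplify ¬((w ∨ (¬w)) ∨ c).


De Morgan: the negation of a disjunction is the conjunction of the negations.
Distribute ¬ across ∨, flipping it to ∧, and negate each literal.

((¬w) ∧ w) ∧ (¬c)


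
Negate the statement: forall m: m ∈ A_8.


¬(forall x: φ) = exists x: ¬φ, and ¬(exists x: φ) = forall x: ¬φ.
Apply to the universal statement.

exists m: ~(m ∈ A_8)


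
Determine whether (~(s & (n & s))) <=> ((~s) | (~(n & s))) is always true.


Build the truth table over {n, s}:
n | s | φ
---------
False | False | True
True | False | True
False | True | True
True | True | True
Every row evaluates to true.

Yes, it is a tautology.


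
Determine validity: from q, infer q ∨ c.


This matches the form of disjunction introduction: the conclusion follows in every model of the premises.

Valid.


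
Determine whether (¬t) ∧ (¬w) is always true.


Build the truth table over {t, w}:
t | w | φ
---------
F | F | T
T | F | F
F | T | F
T | T | F
Counterexample at row 2: with t=T, w=F, the formula is F.

No, it is not a tautology.


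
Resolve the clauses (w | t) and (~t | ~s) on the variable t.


The clauses contain complementary literals t and ~t.
Resolution eliminates this pair and disjoins the remaining literals (merging duplicates).

(w | ~s)


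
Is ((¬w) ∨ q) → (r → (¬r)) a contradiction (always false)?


Truth table over {q, r, w}:
q | r | w | φ
-------------
F | F | F | T
T | F | F | T
F | T | F | F
T | T | F | F
F | F | T | T
T | F | T | T
F | T | T | T
T | T | T | F
Satisfying assignment at row 1: q=F, r=F, w=F gives T.

No, it is not a contradiction.


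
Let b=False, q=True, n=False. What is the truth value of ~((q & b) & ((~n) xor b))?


Substitute b=False, q=True, n=False:
q & b = True & False = False
~n = True
(~n) xor b = True xor False = True
(q & b) & ((~n) xor b) = False & True = False
~((q & b) & ((~n) xor b)) = True

True


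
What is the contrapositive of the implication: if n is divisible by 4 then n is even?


The contrapositive of (P → Q) is (¬Q → ¬P); it is logically equivalent to the original.
Here P = 'n is divisible by 4' and Q = 'n is even'.

If not (n is even), then not (n is divisible by 4).


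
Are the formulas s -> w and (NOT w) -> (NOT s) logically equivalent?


Compare truth tables:
s | w | φ | ψ
-------------
F | F | T | T
T | F | F | F
F | T | T | T
T | T | T | T
The columns φ and ψ agree on every row.

Yes, they are logically equivalent.


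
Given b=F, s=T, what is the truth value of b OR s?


Disjunction is false only when both operands are false.
Substitute: b=F, s=T.
F OR T evaluates to T.

T


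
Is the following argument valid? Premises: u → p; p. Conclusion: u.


This is affirming the consequent (fallacy). There exist truth assignments where the premises are all true but the conclusion is false.

Invalid.


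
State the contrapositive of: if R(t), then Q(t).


The contrapositive of (P → Q) is (¬Q → ¬P); it is logically equivalent to the original.
Here P = 'R(t)' and Q = 'Q(t)'.

If not (Q(t)), then not (R(t)).


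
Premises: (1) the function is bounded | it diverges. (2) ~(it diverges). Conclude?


Disjunctive syllogism: from (P ∨ Q) and ¬P, infer Q.
One disjunct, 'it diverges', is ruled out; the other must hold.

the function is bounded


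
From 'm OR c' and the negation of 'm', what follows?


Disjunctive syllogism: from (P ∨ Q) and ¬P, infer Q.
One disjunct, 'm', is ruled out; the other must hold.

c


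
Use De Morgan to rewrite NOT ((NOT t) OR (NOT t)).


De Morgan: the negation of a disjunction is the conjunction of the negations.
Distribute NOT across OR, flipping it to AND, and negate each literal.

t AND t


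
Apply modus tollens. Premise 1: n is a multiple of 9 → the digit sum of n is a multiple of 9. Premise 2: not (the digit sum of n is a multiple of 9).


Modus tollens: from (P → Q) and ¬Q, infer ¬P.
Q = 'the digit sum of n is a multiple of 9' is denied; since P → Q, P must also fail.

Not (n is a multiple of 9).


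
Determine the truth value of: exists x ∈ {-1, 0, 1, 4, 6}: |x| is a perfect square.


Evaluate the predicate on each element: -1:True, 0:True, 1:True, 4:True, 6:False.
Witness x = -1 satisfies the predicate.

True


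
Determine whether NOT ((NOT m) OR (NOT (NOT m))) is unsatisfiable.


Truth table over {m}:
m | φ
-----
F | F
T | F
Every row is false.

Yes, it is a contradiction.


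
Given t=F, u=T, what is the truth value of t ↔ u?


Biconditional is true when both operands have the same truth value.
Substitute: t=F, u=T.
F ↔ T evaluates to F.

F


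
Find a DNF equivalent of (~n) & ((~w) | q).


Step 1: Distribute ∧ over ∨: (¬n) ∧ ((¬w) ∨ q) = ((¬n) ∧ (¬w)) ∨ ((¬n) ∧ q).

((~n) & (~w)) | ((~n) & q)


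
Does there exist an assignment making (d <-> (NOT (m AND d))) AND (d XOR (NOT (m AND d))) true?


Check all 4 assignments over {d, m}:
d | m | φ
---------
F | F | F
T | F | F
F | T | F
T | T | F
No assignment makes the formula true.

Unsatisfiable.


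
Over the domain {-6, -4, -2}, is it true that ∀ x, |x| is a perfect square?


Evaluate the predicate on each element: -6:F, -4:T, -2:F.
Counterexample x = -6 fails the predicate.

F


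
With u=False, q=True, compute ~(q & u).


Substitute u=False, q=True:
q & u = True & False = False
~(q & u) = True

True


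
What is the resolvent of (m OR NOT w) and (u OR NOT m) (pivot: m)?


The clauses contain complementary literals m and NOTm.
Resolution eliminates this pair and disjoins the remaining literals (merging duplicates).

(NOT w OR u)


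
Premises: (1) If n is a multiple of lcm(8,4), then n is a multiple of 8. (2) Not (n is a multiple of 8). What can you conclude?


Modus tollens: from (P → Q) and ¬Q, infer ¬P.
Q = 'n is a multiple of 8' is denied; since P → Q, P must also fail.

Not (n is a multiple of lcm(8,4)).


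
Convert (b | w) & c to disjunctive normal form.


Step 1: Distribute ∧ over ∨: (b ∨ w) ∧ c = (b ∧ c) ∨ (w ∧ c).

(b & c) | (w & c)


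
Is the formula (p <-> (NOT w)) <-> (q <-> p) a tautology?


Build the truth table over {p, q, w}:
p | q | w | φ
-------------
F | F | F | F
T | F | F | F
F | T | F | T
T | T | F | T
F | F | T | T
T | F | T | T
F | T | T | F
T | T | T | F
Counterexample at row 1: with p=F, q=F, w=F, the formula is F.

No, it is not a tautology.


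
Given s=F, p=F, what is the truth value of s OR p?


Disjunction is false only when both operands are false.
Substitute: s=F, p=F.
F OR F evaluates to F.

F


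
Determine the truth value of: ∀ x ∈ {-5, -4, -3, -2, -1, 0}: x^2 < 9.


Evaluate the predicate on each element: -5:F, -4:F, -3:F, -2:T, -1:T, 0:T.
Counterexample x = -5 fails the predicate.

F


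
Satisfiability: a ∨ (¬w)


Search for a satisfying assignment over {a, w}.
Try a=F, w=F: the formula evaluates to T.
A satisfying assignment exists.

Satisfiable.


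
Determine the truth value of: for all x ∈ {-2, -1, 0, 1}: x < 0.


Evaluate the predicate on each element: -2:T, -1:T, 0:F, 1:F.
Counterexample x = 0 fails the predicate.

F


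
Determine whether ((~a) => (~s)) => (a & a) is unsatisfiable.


Truth table over {a, s}:
a | s | φ
---------
False | False | False
True | False | True
False | True | True
True | True | True
Satisfying assignment at row 2: a=True, s=False gives True.

No, it is not a contradiction.


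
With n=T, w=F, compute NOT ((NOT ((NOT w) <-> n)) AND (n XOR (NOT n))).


Substitute n=T, w=F:
NOT w = T
(NOT w) <-> n = T <-> T = T
NOT ((NOT w) <-> n) = F
NOT n = F
n XOR (NOT n) = T XOR F = T
(NOT ((NOT w) <-> n)) AND (n XOR (NOT n)) = F AND T = F
NOT ((NOT ((NOT w) <-> n)) AND (n XOR (NOT n))) = T

T


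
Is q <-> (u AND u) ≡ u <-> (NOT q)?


Compare truth tables:
q | u | φ | ψ
-------------
F | F | T | F
T | F | F | T
F | T | F | T
T | T | T | F
They differ at row 1 (q=F, u=F): φ=T but ψ=F.

No, they are not logically equivalent.


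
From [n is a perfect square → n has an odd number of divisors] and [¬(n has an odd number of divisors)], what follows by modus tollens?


Modus tollens: from (P → Q) and ¬Q, infer ¬P.
Q = 'n has an odd number of divisors' is denied; since P → Q, P must also fail.

Not (n is a perfect square).


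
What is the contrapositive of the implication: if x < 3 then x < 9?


The contrapositive of (P → Q) is (¬Q → ¬P); it is logically equivalent to the original.
Here P = 'x < 3' and Q = 'x < 9'.

If not (x < 9), then not (x < 3).


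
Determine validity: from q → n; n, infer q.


This is affirming the consequent (fallacy). There exist truth assignments where the premises are all true but the conclusion is false.

Invalid.


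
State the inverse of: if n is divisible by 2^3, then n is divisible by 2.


The inverse of (P → Q) is (¬P → ¬Q). It is equivalent to the converse, not to the original.
Here P = 'n is divisible by 2^3' and Q = 'n is divisible by 2'.

If not (n is divisible by 2^3), then not (n is divisible by 2).


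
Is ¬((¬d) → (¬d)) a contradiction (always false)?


Truth table over {d}:
d | φ
-----
F | F
T | F
Every row is false.

Yes, it is a contradiction.


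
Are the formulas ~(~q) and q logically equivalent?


Compare truth tables:
q | φ | ψ
---------
False | False | False
True | True | True
The columns φ and ψ agree on every row.

Yes, they are logically equivalent.


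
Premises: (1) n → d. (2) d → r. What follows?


Hypothetical syllogism: from (P → Q) and (Q → R), infer (P → R).
Chain the two implications through the shared middle term 'd'.

n → r


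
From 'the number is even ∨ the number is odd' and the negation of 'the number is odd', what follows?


Disjunctive syllogism: from (P ∨ Q) and ¬P, infer Q.
One disjunct, 'the number is odd', is ruled out; the other must hold.

the number is even


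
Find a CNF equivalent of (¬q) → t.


Step 1: Rewrite (¬q) → t as ¬(¬q) ∨ t.
Step 2: Eliminate any double negations (¬¬X = X).

q ∨ t


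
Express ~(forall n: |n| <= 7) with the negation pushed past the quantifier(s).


¬(forall x: φ) = exists x: ¬φ, and ¬(exists x: φ) = forall x: ¬φ.
Apply to the universal statement.

exists n: ~(|n| <= 7)


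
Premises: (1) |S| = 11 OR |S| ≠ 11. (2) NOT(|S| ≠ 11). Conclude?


Disjunctive syllogism: from (P ∨ Q) and ¬P, infer Q.
One disjunct, '|S| ≠ 11', is ruled out; the other must hold.

|S| = 11


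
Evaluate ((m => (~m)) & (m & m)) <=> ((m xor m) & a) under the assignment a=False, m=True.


Substitute a=False, m=True:
~m = False
m => (~m) = True => False = False
m & m = True & True = True
(m => (~m)) & (m & m) = False & True = False
m xor m = True xor True = False
(m xor m) & a = False & False = False
((m => (~m)) & (m & m)) <=> ((m xor m) & a) = False <=> False = True

True


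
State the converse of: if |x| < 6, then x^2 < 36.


The converse of (P → Q) is (Q → P). It is not in general equivalent to the original.
Here P = '|x| < 6' and Q = 'x^2 < 36'.

If x^2 < 36, then |x| < 6.


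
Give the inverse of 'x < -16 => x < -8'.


The inverse of (P → Q) is (¬P → ¬Q). It is equivalent to the converse, not to the original.
Here P = 'x < -16' and Q = 'x < -8'.

If not (x < -16), then not (x < -8).


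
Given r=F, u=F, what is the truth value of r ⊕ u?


Exclusive or is true when exactly one operand is true.
Substitute: r=F, u=F.
F ⊕ F evaluates to F.

F


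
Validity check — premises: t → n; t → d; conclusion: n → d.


This is (no valid rule). There exist truth assignments where the premises are all true but the conclusion is false.

Invalid.


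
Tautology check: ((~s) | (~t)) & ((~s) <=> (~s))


Build the truth table over {s, t}:
s | t | φ
---------
False | False | True
True | False | True
False | True | True
True | True | False
Counterexample at row 4: with s=True, t=True, the formula is False.

No, it is not a tautology.


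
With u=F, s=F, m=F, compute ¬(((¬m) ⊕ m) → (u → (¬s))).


Substitute u=F, s=F, m=F:
¬m = T
(¬m) ⊕ m = T ⊕ F = T
¬s = T
u → (¬s) = F → T = T
((¬m) ⊕ m) → (u → (¬s)) = T → T = T
¬(((¬m) ⊕ m) → (u → (¬s))) = F

F


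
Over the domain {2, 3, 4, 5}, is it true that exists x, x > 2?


Evaluate the predicate on each element: 2:False, 3:True, 4:True, 5:True.
Witness x = 3 satisfies the predicate.

True


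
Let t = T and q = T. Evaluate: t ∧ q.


Conjunction is true only when both operands are true.
Substitute: t=T, q=T.
T ∧ T evaluates to T.

T


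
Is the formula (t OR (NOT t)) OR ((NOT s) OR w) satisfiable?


Search for a satisfying assignment over {s, t, w}.
Try s=F, t=F, w=F: the formula evaluates to T.
A satisfying assignment exists.

Satisfiable.


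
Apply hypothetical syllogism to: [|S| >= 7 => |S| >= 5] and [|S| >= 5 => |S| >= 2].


Hypothetical syllogism: from (P → Q) and (Q → R), infer (P → R).
Chain the two implications through the shared middle term '|S| >= 5'.

|S| >= 7 => |S| >= 2


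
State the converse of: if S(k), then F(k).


The converse of (P → Q) is (Q → P). It is not in general equivalent to the original.
Here P = 'S(k)' and Q = 'F(k)'.

If F(k), then S(k).


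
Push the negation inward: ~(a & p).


De Morgan: the negation of a conjunction is the disjunction of the negations.
Distribute ~ across &, flipping it to |, and negate each literal.

(~a) | (~p)


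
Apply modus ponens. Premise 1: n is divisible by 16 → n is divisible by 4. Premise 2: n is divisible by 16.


Modus ponens: from (P → Q) and P, infer Q.
P = 'n is divisible by 16' is asserted, and P → Q holds, so Q follows.

n is divisible by 4.


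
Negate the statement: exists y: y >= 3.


¬(forall x: φ) = exists x: ¬φ, and ¬(exists x: φ) = forall x: ¬φ.
Apply to the existential statement.

forall y: ~(y >= 3)


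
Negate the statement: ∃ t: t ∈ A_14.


¬(∀ x: φ) = ∃ x: ¬φ, and ¬(∃ x: φ) = ∀ x: ¬φ.
Apply to the existential statement.

∀ t: ¬(t ∈ A_14)


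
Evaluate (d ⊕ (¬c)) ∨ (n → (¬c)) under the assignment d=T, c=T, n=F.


Substitute d=T, c=T, n=F:
¬c = F
d ⊕ (¬c) = T ⊕ F = T
¬c = F
n → (¬c) = F → F = T
(d ⊕ (¬c)) ∨ (n → (¬c)) = T ∨ T = T

T


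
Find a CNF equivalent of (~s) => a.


Step 1: Rewrite (¬s) → a as ¬(¬s) ∨ a.
Step 2: Eliminate any double negations (¬¬X = X).

s | a


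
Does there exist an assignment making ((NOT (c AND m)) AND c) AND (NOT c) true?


Check all 4 assignments over {c, m}:
c | m | φ
---------
F | F | F
T | F | F
F | T | F
T | T | F
No assignment makes the formula true.

Unsatisfiable.


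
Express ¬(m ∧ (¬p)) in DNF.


Step 1: Apply De Morgan: ¬(m ∧ (¬p)) = ¬m ∨ ¬(¬p).
Step 2: Eliminate any double negations (¬¬X = X).

(¬m) ∨ p


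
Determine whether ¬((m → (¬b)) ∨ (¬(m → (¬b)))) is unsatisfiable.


Truth table over {b, m}:
b | m | φ
---------
F | F | F
T | F | F
F | T | F
T | T | F
Every row is false.

Yes, it is a contradiction.


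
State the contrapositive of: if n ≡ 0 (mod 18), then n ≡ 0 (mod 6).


The contrapositive of (P → Q) is (¬Q → ¬P); it is logically equivalent to the original.
Here P = 'n ≡ 0 (mod 18)' and Q = 'n ≡ 0 (mod 6)'.

If not (n ≡ 0 (mod 6)), then not (n ≡ 0 (mod 18)).


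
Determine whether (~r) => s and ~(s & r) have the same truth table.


Compare truth tables:
r | s | φ | ψ
-------------
False | False | False | True
True | False | True | True
False | True | True | True
True | True | True | False
They differ at row 1 (r=False, s=False): φ=False but ψ=True.

No, they are not logically equivalent.


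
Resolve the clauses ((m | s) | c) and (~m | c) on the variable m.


The clauses contain complementary literals m and ~m.
Resolution eliminates this pair and disjoins the remaining literals (merging duplicates).

(c | s)


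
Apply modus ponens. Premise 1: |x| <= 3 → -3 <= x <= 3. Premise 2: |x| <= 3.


Modus ponens: from (P → Q) and P, infer Q.
P = '|x| <= 3' is asserted, and P → Q holds, so Q follows.

-3 <= x <= 3.


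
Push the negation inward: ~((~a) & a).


De Morgan: the negation of a conjunction is the disjunction of the negations.
Distribute ~ across &, flipping it to |, and negate each literal.

a | (~a)


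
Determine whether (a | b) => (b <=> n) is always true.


Build the truth table over {a, b, n}:
a | b | n | φ
-------------
False | False | False | True
True | False | False | True
False | True | False | False
True | True | False | False
False | False | True | True
True | False | True | False
False | True | True | True
True | True | True | True
Counterexample at row 3: with a=False, b=True, n=False, the formula is False.

No, it is not a tautology.


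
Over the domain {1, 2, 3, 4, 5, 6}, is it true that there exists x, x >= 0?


Evaluate the predicate on each element: 1:T, 2:T, 3:T, 4:T, 5:T, 6:T.
Witness x = 1 satisfies the predicate.

T


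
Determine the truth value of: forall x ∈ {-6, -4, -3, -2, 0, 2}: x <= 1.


Evaluate the predicate on each element: -6:True, -4:True, -3:True, -2:True, 0:True, 2:False.
Counterexample x = 2 fails the predicate.

False


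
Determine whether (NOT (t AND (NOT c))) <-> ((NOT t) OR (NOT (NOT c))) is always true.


Build the truth table over {c, t}:
c | t | φ
---------
F | F | T
T | F | T
F | T | T
T | T | T
Every row evaluates to true.

Yes, it is a tautology.


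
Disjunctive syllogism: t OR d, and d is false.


Disjunctive syllogism: from (P ∨ Q) and ¬P, infer Q.
One disjunct, 'd', is ruled out; the other must hold.

t


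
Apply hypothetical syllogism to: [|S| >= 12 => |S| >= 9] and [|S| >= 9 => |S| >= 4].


Hypothetical syllogism: from (P → Q) and (Q → R), infer (P → R).
Chain the two implications through the shared middle term '|S| >= 9'.

|S| >= 12 => |S| >= 4


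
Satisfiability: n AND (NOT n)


Check all 2 assignments over {n}:
n | φ
-----
F | F
T | F
No assignment makes the formula true.

Unsatisfiable.


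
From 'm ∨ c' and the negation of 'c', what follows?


Disjunctive syllogism: from (P ∨ Q) and ¬P, infer Q.
One disjunct, 'c', is ruled out; the other must hold.

m


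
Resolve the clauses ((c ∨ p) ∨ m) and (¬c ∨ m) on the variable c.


The clauses contain complementary literals c and ¬c.
Resolution eliminates this pair and disjoins the remaining literals (merging duplicates).

(p ∨ m)


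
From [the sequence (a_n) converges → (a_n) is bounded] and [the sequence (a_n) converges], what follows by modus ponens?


Modus ponens: from (P → Q) and P, infer Q.
P = 'the sequence (a_n) converges' is asserted, and P → Q holds, so Q follows.

(a_n) is bounded.


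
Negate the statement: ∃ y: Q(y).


¬(∀ x: φ) = ∃ x: ¬φ, and ¬(∃ x: φ) = ∀ x: ¬φ.
Apply to the existential statement.

∀ y: ¬(Q(y))


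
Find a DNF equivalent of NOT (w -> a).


Step 1: Rewrite implication then negate: ¬(¬w ∨ a) = w ∧ ¬a.

w AND (NOT a)


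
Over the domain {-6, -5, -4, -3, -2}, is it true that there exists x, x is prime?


Evaluate the predicate on each element: -6:F, -5:F, -4:F, -3:F, -2:F.
No element satisfies the predicate.

F


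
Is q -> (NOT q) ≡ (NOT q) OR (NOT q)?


Compare truth tables:
q | φ | ψ
---------
F | T | T
T | F | F
The columns φ and ψ agree on every row.

Yes, they are logically equivalent.


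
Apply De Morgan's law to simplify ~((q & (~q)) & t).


De Morgan: the negation of a conjunction is the disjunction of the negations.
Distribute ~ across &, flipping it to |, and negate each literal.

((~q) | q) | (~t)


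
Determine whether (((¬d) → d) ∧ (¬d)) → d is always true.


Build the truth table over {d}:
d | φ
-----
F | T
T | T
Every row evaluates to true.

Yes, it is a tautology.


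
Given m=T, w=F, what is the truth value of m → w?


Implication is false only when antecedent is true and consequent is false.
Substitute: m=T, w=F.
T → F evaluates to F.

F


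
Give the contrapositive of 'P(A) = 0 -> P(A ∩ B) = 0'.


The contrapositive of (P → Q) is (¬Q → ¬P); it is logically equivalent to the original.
Here P = 'P(A) = 0' and Q = 'P(A ∩ B) = 0'.

If not (P(A ∩ B) = 0), then not (P(A) = 0).


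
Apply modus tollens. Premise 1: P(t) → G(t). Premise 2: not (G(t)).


Modus tollens: from (P → Q) and ¬Q, infer ¬P.
Q = 'G(t)' is denied; since P → Q, P must also fail.

Not (P(t)).


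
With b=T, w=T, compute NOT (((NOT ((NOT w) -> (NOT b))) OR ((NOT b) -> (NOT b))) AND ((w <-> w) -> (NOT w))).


Substitute b=T, w=T:
… (earlier sub-steps elided)
NOT ((NOT w) -> (NOT b)) = F
NOT b = F
NOT b = F
(NOT b) -> (NOT b) = F -> F = T
(NOT ((NOT w) -> (NOT b))) OR ((NOT b) -> (NOT b)) = F OR T = T
w <-> w = T <-> T = T
NOT w = F
(w <-> w) -> (NOT w) = T -> F = F
((NOT ((NOT w) -> (NOT b))) OR ((NOT b) -> (NOT b))) AND ((w <-> w) -> (NOT w)) = T AND F = F
NOT (((NOT ((NOT w) -> (NOT b))) OR ((NOT b) -> (NOT b))) AND ((w <-> w) -> (NOT w))) = T

T


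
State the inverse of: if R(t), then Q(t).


The inverse of (P → Q) is (¬P → ¬Q). It is equivalent to the converse, not to the original.
Here P = 'R(t)' and Q = 'Q(t)'.

If not (R(t)), then not (Q(t)).


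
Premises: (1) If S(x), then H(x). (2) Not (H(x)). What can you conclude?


Modus tollens: from (P → Q) and ¬Q, infer ¬P.
Q = 'H(x)' is denied; since P → Q, P must also fail.

Not (S(x)).


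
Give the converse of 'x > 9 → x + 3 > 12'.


The converse of (P → Q) is (Q → P). It is not in general equivalent to the original.
Here P = 'x > 9' and Q = 'x + 3 > 12'.

If x + 3 > 12, then x > 9.


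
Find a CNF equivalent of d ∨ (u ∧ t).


Step 1: Distribute ∨ over ∧: d ∨ (u ∧ t) = (d ∨ u) ∧ (d ∨ t).

(d ∨ u) ∧ (d ∨ t)


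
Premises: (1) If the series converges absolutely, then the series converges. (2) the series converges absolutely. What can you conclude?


Modus ponens: from (P → Q) and P, infer Q.
P = 'the series converges absolutely' is asserted, and P → Q holds, so Q follows.

the series converges.
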